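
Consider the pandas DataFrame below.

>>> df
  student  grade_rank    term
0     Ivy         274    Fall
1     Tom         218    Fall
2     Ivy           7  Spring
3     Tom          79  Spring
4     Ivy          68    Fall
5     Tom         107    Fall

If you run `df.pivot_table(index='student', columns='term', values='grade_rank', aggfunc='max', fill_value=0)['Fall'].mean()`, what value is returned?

246.0

pivot: rows=student, cols=term, max(grade_rank):
term     Fall  Spring
student              
Ivy       274       7
Tom       218      79
Hence 246.0.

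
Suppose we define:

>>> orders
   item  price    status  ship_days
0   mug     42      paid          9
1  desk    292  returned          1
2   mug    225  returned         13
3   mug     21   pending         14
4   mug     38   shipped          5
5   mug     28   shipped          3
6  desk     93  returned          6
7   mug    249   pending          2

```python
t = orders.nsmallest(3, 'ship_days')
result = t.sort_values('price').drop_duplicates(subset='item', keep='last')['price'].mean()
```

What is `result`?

270.5

take 3 rows with smallest ship_days:
   item  price    status  ship_days
1  desk    292  returned          1
7   mug    249   pending          2
5   mug     28   shipped          3
sort by price:
   item  price    status  ship_days
5   mug     28   shipped          3
7   mug    249   pending          2
1  desk    292  returned          1
drop duplicate item (keep=last):
   item  price    status  ship_days
7   mug    249   pending          2
1  desk    292  returned          1
So mean() = 270.5.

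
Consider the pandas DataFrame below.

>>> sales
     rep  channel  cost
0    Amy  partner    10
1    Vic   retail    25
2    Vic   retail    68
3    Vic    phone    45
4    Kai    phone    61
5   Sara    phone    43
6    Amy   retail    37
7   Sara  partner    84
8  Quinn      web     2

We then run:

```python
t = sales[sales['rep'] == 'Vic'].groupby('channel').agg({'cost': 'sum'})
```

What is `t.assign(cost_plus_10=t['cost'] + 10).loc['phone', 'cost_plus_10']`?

55

filter rows where rep == 'Vic':
   rep channel  cost
1  Vic  retail    25
2  Vic  retail    68
3  Vic   phone    45
group by channel, sum of cost:
         cost
channel      
phone      45
retail     93
add column cost_plus_10 = t['cost'] + 10:
         cost  cost_plus_10
channel                    
phone      45            55
retail     93           103
Taking the value at row 'phone', column 'cost_plus_10' gives 55.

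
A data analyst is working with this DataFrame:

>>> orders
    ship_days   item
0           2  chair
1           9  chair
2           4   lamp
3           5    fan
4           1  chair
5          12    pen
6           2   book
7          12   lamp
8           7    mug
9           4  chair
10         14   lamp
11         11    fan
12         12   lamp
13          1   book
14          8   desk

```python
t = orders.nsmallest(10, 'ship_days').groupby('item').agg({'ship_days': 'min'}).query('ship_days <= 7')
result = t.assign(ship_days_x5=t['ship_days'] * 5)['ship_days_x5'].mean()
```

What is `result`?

18.0

take 10 rows with smallest ship_days:
    ship_days   item
4           1  chair
13          1   book
0           2  chair
6           2   book
2           4   lamp
9           4  chair
3           5    fan
8           7    mug
14          8   desk
1           9  chair
group by item, min of ship_days:
       ship_days
item            
book           1
chair          1
desk           8
fan            5
lamp           4
mug            7
filter rows where ship_days <= 7:
       ship_days
item            
book           1
chair          1
fan            5
lamp           4
mug            7
add column ship_days_x5 = t['ship_days'] * 5:
       ship_days  ship_days_x5
item                          
book           1             5
chair          1             5
fan            5            25
lamp           4            20
mug            7            35
Then the mean of column 'ship_days_x5': 18.0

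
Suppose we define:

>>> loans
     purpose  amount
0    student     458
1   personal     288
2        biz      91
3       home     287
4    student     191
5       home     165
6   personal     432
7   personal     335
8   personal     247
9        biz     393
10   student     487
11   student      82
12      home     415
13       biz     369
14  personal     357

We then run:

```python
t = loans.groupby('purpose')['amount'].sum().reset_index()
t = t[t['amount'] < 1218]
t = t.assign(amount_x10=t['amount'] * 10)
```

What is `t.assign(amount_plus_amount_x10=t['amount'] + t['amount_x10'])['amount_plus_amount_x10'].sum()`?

group by purpose, sum of amount:
purpose
biz          853
home         867
personal    1659
student     1218
Name: amount, dtype: int64
reset_index():
    purpose  amount
0       biz     853
1      home     867
2  personal    1659
3   student    1218
filter rows where amount < 1218:
  purpose  amount
0     biz     853
1    home     867
add column amount_x10 = t['amount'] * 10:
  purpose  amount  amount_x10
0     biz     853        8530
1    home     867        8670
add column amount_plus_amount_x10 = t['amount'] + t['amount_x10']:
  purpose  amount  amount_x10  amount_plus_amount_x10
0     biz     853        8530                    9383
1    home     867        8670                    9537
The sum of column 'amount_plus_amount_x10' is 18920.

18920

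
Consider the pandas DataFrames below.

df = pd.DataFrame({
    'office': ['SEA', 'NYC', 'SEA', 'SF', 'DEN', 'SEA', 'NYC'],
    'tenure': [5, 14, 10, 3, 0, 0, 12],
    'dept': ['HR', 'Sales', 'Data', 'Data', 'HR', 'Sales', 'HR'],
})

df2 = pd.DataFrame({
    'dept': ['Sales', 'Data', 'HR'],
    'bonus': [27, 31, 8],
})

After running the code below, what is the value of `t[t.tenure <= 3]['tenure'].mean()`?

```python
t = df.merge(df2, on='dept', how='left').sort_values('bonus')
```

merge on 'dept' (how='left') → 7 rows:
  office  tenure   dept  bonus
0    SEA       5     HR      8
1    NYC      14  Sales     27
2    SEA      10   Data     31
3     SF       3   Data     31
4    DEN       0     HR      8
5    SEA       0  Sales     27
6    NYC      12     HR      8
sort by bonus:
  office  tenure   dept  bonus
0    SEA       5     HR      8
4    DEN       0     HR      8
6    NYC      12     HR      8
1    NYC      14  Sales     27
5    SEA       0  Sales     27
2    SEA      10   Data     31
3     SF       3   Data     31
filter rows where tenure <= 3:
  office  tenure   dept  bonus
4    DEN       0     HR      8
5    SEA       0  Sales     27
3     SF       3   Data     31

1.0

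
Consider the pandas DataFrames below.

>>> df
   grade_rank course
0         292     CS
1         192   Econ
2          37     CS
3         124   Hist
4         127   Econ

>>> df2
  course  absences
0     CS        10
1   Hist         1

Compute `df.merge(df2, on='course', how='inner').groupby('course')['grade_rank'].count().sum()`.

merge on 'course' (how='inner') → 3 rows:
   grade_rank course  absences
0         292     CS        10
1          37     CS        10
2         124   Hist         1
group by course, count of grade_rank:
course
CS      2
Hist    1
Name: grade_rank, dtype: int64

3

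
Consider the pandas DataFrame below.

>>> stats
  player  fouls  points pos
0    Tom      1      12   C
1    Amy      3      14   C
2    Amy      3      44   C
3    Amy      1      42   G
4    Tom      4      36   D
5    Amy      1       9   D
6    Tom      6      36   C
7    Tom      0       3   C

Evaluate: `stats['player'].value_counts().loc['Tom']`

value_counts of player:
player
Tom    4
Amy    4
Name: count, dtype: int64
So loc['Tom'] = 4.

4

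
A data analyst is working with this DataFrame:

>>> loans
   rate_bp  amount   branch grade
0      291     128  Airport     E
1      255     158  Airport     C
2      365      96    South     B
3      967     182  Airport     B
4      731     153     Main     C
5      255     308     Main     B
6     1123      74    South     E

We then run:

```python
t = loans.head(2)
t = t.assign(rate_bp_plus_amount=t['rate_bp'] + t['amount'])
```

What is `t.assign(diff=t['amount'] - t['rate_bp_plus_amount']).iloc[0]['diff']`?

-291

take first 2 rows:
   rate_bp  amount   branch grade
0      291     128  Airport     E
1      255     158  Airport     C
add column rate_bp_plus_amount = t['rate_bp'] + t['amount']:
   rate_bp  amount   branch grade  rate_bp_plus_amount
0      291     128  Airport     E                  419
1      255     158  Airport     C                  413
add column diff = t['amount'] - t['rate_bp_plus_amount']:
   rate_bp  amount   branch grade  rate_bp_plus_amount  diff
0      291     128  Airport     E                  419  -291
1      255     158  Airport     C                  413  -255
Hence -291.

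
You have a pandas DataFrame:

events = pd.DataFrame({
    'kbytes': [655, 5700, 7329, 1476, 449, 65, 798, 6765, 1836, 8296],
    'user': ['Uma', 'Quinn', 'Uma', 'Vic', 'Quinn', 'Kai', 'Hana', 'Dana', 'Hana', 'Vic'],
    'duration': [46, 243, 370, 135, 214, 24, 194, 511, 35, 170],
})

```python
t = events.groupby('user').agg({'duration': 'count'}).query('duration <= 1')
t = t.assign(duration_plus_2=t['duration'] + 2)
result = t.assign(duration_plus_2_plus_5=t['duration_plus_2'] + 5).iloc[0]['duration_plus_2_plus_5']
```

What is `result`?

8

group by user, count of duration:
       duration
user           
Dana          1
Hana          2
Kai           1
Quinn         2
Uma           2
Vic           2
filter rows where duration <= 1:
      duration
user          
Dana         1
Kai          1
add column duration_plus_2 = t['duration'] + 2:
      duration  duration_plus_2
user                           
Dana         1                3
Kai          1                3
add column duration_plus_2_plus_5 = t['duration_plus_2'] + 5:
      duration  duration_plus_2  duration_plus_2_plus_5
user                                                   
Dana         1                3                       8
Kai          1                3                       8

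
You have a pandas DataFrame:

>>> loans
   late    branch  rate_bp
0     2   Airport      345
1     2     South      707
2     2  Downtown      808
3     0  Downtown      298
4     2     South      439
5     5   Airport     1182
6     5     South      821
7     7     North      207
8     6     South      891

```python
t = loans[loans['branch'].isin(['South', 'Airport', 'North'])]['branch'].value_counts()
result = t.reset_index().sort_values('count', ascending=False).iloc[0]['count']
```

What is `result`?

4

filter rows where branch in ['South', 'Airport', 'North']:
   late   branch  rate_bp
0     2  Airport      345
1     2    South      707
4     2    South      439
5     5  Airport     1182
6     5    South      821
7     7    North      207
8     6    South      891
value_counts of branch:
branch
South      4
Airport    2
North      1
Name: count, dtype: int64
reset_index():
    branch  count
0    South      4
1  Airport      2
2    North      1
sort by count descending:
    branch  count
0    South      4
1  Airport      2
2    North      1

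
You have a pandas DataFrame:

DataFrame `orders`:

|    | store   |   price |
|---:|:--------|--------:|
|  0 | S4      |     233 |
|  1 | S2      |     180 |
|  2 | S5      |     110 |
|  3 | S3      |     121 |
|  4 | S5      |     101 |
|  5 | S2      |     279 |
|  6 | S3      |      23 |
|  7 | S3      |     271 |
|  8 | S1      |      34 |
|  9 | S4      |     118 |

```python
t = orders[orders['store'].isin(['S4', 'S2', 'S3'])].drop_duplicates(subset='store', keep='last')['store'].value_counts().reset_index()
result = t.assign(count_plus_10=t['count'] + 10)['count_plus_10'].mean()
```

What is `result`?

filter rows where store in ['S4', 'S2', 'S3']:
  store  price
0    S4    233
1    S2    180
3    S3    121
5    S2    279
6    S3     23
7    S3    271
9    S4    118
drop duplicate store (keep=last):
  store  price
5    S2    279
7    S3    271
9    S4    118
value_counts of store:
store
S2    1
S3    1
S4    1
Name: count, dtype: int64
reset_index():
  store  count
0    S2      1
1    S3      1
2    S4      1
add column count_plus_10 = t['count'] + 10:
  store  count  count_plus_10
0    S2      1             11
1    S3      1             11
2    S4      1             11
Finally, mean of column 'count_plus_10' = 11.0.

11.0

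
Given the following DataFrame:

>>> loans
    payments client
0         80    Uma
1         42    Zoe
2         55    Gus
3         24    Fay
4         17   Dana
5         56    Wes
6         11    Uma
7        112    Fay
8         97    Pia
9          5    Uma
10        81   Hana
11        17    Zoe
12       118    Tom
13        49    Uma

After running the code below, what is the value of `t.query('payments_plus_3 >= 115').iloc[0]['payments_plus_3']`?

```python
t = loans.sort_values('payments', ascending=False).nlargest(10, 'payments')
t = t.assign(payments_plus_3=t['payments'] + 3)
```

sort by payments descending:
    payments client
12       118    Tom
7        112    Fay
8         97    Pia
10        81   Hana
0         80    Uma
5         56    Wes
2         55    Gus
13        49    Uma
1         42    Zoe
3         24    Fay
4         17   Dana
11        17    Zoe
6         11    Uma
9          5    Uma
take 10 rows with largest payments:
    payments client
12       118    Tom
7        112    Fay
8         97    Pia
10        81   Hana
0         80    Uma
5         56    Wes
2         55    Gus
13        49    Uma
1         42    Zoe
3         24    Fay
add column payments_plus_3 = t['payments'] + 3:
    payments client  payments_plus_3
12       118    Tom              121
7        112    Fay              115
8         97    Pia              100
10        81   Hana               84
0         80    Uma               83
5         56    Wes               59
2         55    Gus               58
13        49    Uma               52
1         42    Zoe               45
3         24    Fay               27
filter rows where payments_plus_3 >= 115:
    payments client  payments_plus_3
12       118    Tom              121
7        112    Fay              115
Taking the value at position 0, column 'payments_plus_3' gives 121.

121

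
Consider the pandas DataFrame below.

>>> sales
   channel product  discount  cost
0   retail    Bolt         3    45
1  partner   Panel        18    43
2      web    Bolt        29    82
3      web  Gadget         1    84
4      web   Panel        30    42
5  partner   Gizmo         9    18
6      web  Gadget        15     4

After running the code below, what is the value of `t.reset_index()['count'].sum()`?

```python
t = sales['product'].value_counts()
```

value_counts of product:
product
Bolt      2
Panel     2
Gadget    2
Gizmo     1
Name: count, dtype: int64
reset_index():
  product  count
0    Bolt      2
1   Panel      2
2  Gadget      2
3   Gizmo      1
So sum() = 7.

7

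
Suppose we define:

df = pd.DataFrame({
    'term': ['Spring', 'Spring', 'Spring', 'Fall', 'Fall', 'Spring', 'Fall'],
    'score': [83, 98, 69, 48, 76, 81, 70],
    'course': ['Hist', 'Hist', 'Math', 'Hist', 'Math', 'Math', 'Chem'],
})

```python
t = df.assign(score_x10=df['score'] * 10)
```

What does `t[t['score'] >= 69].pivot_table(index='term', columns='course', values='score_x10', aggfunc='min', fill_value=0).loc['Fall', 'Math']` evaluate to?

add column score_x10 = df['score'] * 10:
     term  score course  score_x10
0  Spring     83   Hist        830
1  Spring     98   Hist        980
2  Spring     69   Math        690
3    Fall     48   Hist        480
4    Fall     76   Math        760
5  Spring     81   Math        810
6    Fall     70   Chem        700
filter rows where score >= 69:
     term  score course  score_x10
0  Spring     83   Hist        830
1  Spring     98   Hist        980
2  Spring     69   Math        690
4    Fall     76   Math        760
5  Spring     81   Math        810
6    Fall     70   Chem        700
pivot: rows=term, cols=course, min(score_x10):
course  Chem  Hist  Math
term                    
Fall     700     0   760
Spring     0   830   690
So loc['Fall', 'Math'] = 760.

760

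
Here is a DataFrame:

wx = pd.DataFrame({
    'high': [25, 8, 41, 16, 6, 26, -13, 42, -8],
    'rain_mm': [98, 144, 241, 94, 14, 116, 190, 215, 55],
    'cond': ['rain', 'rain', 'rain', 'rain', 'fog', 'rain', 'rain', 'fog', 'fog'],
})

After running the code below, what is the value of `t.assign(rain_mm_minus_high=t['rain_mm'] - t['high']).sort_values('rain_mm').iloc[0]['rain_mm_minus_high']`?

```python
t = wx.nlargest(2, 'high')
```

173

take 2 rows with largest high:
   high  rain_mm  cond
7    42      215   fog
2    41      241  rain
add column rain_mm_minus_high = t['rain_mm'] - t['high']:
   high  rain_mm  cond  rain_mm_minus_high
7    42      215   fog                 173
2    41      241  rain                 200
sort by rain_mm:
   high  rain_mm  cond  rain_mm_minus_high
7    42      215   fog                 173
2    41      241  rain                 200
Then the value at position 0, column 'rain_mm_minus_high': 173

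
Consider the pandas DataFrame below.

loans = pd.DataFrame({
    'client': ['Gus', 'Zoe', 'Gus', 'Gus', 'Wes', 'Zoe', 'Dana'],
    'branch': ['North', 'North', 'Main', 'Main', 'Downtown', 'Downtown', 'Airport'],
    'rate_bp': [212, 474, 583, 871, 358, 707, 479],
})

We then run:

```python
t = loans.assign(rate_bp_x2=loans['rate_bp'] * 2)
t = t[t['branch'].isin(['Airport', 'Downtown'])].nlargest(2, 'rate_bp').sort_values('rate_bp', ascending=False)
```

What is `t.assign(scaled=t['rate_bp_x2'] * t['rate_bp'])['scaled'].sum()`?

add column rate_bp_x2 = loans['rate_bp'] * 2:
  client    branch  rate_bp  rate_bp_x2
0    Gus     North      212         424
1    Zoe     North      474         948
2    Gus      Main      583        1166
3    Gus      Main      871        1742
4    Wes  Downtown      358         716
5    Zoe  Downtown      707        1414
6   Dana   Airport      479         958
filter rows where branch in ['Airport', 'Downtown']:
  client    branch  rate_bp  rate_bp_x2
4    Wes  Downtown      358         716
5    Zoe  Downtown      707        1414
6   Dana   Airport      479         958
take 2 rows with largest rate_bp:
  client    branch  rate_bp  rate_bp_x2
5    Zoe  Downtown      707        1414
6   Dana   Airport      479         958
sort by rate_bp descending:
  client    branch  rate_bp  rate_bp_x2
5    Zoe  Downtown      707        1414
6   Dana   Airport      479         958
add column scaled = t['rate_bp_x2'] * t['rate_bp']:
  client    branch  rate_bp  rate_bp_x2  scaled
5    Zoe  Downtown      707        1414  999698
6   Dana   Airport      479         958  458882

1458580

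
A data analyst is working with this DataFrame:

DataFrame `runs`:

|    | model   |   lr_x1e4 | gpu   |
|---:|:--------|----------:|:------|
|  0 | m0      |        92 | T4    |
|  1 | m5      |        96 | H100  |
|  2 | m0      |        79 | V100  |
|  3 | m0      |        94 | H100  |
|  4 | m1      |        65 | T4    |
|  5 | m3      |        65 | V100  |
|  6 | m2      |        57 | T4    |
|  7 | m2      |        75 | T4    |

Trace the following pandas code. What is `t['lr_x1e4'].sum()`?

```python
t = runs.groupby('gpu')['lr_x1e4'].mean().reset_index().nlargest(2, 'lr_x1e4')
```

group by gpu, mean of lr_x1e4:
gpu
H100    95.00
T4      72.25
V100    72.00
Name: lr_x1e4, dtype: float64
reset_index():
    gpu  lr_x1e4
0  H100    95.00
1    T4    72.25
2  V100    72.00
take 2 rows with largest lr_x1e4:
    gpu  lr_x1e4
0  H100    95.00
1    T4    72.25
So sum() = 167.25.

167.25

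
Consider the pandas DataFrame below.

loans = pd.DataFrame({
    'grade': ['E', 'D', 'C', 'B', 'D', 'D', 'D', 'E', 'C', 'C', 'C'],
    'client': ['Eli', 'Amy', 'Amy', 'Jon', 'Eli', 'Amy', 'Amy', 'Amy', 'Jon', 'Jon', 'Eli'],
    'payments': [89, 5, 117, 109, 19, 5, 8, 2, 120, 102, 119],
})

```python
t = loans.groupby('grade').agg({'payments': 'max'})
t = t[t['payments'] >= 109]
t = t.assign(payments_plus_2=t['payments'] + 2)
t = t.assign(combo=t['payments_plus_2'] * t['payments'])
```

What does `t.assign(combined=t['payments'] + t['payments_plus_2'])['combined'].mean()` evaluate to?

group by grade, max of payments:
       payments
grade          
B           109
C           120
D            19
E            89
filter rows where payments >= 109:
       payments
grade          
B           109
C           120
add column payments_plus_2 = t['payments'] + 2:
       payments  payments_plus_2
grade                           
B           109              111
C           120              122
add column combo = t['payments_plus_2'] * t['payments']:
       payments  payments_plus_2  combo
grade                                  
B           109              111  12099
C           120              122  14640
add column combined = t['payments'] + t['payments_plus_2']:
       payments  payments_plus_2  combo  combined
grade                                            
B           109              111  12099       220
C           120              122  14640       242
mean of column 'combined' → 231.0

231.0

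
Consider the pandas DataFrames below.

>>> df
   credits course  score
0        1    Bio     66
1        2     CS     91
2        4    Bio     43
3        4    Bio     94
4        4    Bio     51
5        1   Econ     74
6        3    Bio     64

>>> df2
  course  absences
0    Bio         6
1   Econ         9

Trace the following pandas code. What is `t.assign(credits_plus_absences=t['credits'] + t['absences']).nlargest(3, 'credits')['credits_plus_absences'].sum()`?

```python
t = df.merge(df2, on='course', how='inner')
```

merge on 'course' (how='inner') → 6 rows:
   credits course  score  absences
0        1    Bio     66         6
1        4    Bio     43         6
2        4    Bio     94         6
3        4    Bio     51         6
4        1   Econ     74         9
5        3    Bio     64         6
add column credits_plus_absences = t['credits'] + t['absences']:
   credits course  score  absences  credits_plus_absences
0        1    Bio     66         6                      7
1        4    Bio     43         6                     10
2        4    Bio     94         6                     10
3        4    Bio     51         6                     10
4        1   Econ     74         9                     10
5        3    Bio     64         6                      9
take 3 rows with largest credits:
   credits course  score  absences  credits_plus_absences
1        4    Bio     43         6                     10
2        4    Bio     94         6                     10
3        4    Bio     51         6                     10

30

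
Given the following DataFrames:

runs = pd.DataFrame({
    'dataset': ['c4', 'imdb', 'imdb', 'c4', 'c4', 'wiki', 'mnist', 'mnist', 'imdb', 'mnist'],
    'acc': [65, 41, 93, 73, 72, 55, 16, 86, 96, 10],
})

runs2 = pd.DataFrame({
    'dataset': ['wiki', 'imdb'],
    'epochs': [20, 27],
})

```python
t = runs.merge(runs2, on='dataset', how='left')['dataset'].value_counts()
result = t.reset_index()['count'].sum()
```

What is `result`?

merge on 'dataset' (how='left') → 10 rows:
  dataset  acc  epochs
0      c4   65     NaN
1    imdb   41    27.0
2    imdb   93    27.0
3      c4   73     NaN
4      c4   72     NaN
5    wiki   55    20.0
6   mnist   16     NaN
7   mnist   86     NaN
8    imdb   96    27.0
9   mnist   10     NaN
value_counts of dataset:
dataset
c4       3
imdb     3
mnist    3
wiki     1
Name: count, dtype: int64
reset_index():
  dataset  count
0      c4      3
1    imdb      3
2   mnist      3
3    wiki      1
Then the sum of column 'count': 10

10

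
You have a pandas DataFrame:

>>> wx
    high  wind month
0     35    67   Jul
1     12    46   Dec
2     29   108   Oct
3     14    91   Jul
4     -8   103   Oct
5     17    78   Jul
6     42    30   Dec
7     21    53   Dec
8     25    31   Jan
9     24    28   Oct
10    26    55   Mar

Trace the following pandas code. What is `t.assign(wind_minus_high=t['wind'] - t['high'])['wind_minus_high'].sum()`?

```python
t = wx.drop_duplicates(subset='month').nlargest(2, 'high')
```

111

drop duplicate month (keep=first):
    high  wind month
0     35    67   Jul
1     12    46   Dec
2     29   108   Oct
8     25    31   Jan
10    26    55   Mar
take 2 rows with largest high:
   high  wind month
0    35    67   Jul
2    29   108   Oct
add column wind_minus_high = t['wind'] - t['high']:
   high  wind month  wind_minus_high
0    35    67   Jul               32
2    29   108   Oct               79
sum of column 'wind_minus_high' → 111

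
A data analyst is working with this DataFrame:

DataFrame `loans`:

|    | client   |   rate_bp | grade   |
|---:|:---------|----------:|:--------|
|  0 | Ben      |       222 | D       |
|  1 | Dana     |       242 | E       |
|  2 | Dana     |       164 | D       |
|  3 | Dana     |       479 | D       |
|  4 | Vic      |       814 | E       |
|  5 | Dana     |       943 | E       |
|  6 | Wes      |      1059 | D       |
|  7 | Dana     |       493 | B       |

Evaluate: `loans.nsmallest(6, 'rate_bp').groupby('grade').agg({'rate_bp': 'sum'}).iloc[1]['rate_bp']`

865

take 6 rows with smallest rate_bp:
  client  rate_bp grade
2   Dana      164     D
0    Ben      222     D
1   Dana      242     E
3   Dana      479     D
7   Dana      493     B
4    Vic      814     E
group by grade, sum of rate_bp:
       rate_bp
grade         
B          493
D          865
E         1056
Finally, value at position 1, column 'rate_bp' = 865.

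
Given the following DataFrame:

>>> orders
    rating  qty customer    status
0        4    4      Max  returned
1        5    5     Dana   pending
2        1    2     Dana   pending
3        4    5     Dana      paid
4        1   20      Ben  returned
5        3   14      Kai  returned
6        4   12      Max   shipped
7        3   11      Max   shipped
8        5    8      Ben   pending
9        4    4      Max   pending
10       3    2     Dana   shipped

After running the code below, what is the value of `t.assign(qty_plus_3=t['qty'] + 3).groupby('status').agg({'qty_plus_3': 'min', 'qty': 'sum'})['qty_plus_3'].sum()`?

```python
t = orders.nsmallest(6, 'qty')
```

25

take 6 rows with smallest qty:
    rating  qty customer    status
2        1    2     Dana   pending
10       3    2     Dana   shipped
0        4    4      Max  returned
9        4    4      Max   pending
1        5    5     Dana   pending
3        4    5     Dana      paid
add column qty_plus_3 = t['qty'] + 3:
    rating  qty customer    status  qty_plus_3
2        1    2     Dana   pending           5
10       3    2     Dana   shipped           5
0        4    4      Max  returned           7
9        4    4      Max   pending           7
1        5    5     Dana   pending           8
3        4    5     Dana      paid           8
group by status: min(qty_plus_3), sum(qty):
          qty_plus_3  qty
status                   
paid               8    5
pending            5   11
returned           7    4
shipped            5    2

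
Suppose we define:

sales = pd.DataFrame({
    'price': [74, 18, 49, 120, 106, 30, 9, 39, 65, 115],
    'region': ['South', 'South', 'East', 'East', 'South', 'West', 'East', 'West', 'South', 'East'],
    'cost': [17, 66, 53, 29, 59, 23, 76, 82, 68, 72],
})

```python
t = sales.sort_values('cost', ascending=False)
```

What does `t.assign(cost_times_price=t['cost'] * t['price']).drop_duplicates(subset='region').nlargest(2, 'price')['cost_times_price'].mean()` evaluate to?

3809.0

sort by cost descending:
   price region  cost
7     39   West    82
6      9   East    76
9    115   East    72
8     65  South    68
1     18  South    66
4    106  South    59
2     49   East    53
3    120   East    29
5     30   West    23
0     74  South    17
add column cost_times_price = t['cost'] * t['price']:
   price region  cost  cost_times_price
7     39   West    82              3198
6      9   East    76               684
9    115   East    72              8280
8     65  South    68              4420
1     18  South    66              1188
4    106  South    59              6254
2     49   East    53              2597
3    120   East    29              3480
5     30   West    23               690
0     74  South    17              1258
drop duplicate region (keep=first):
   price region  cost  cost_times_price
7     39   West    82              3198
6      9   East    76               684
8     65  South    68              4420
take 2 rows with largest price:
   price region  cost  cost_times_price
8     65  South    68              4420
7     39   West    82              3198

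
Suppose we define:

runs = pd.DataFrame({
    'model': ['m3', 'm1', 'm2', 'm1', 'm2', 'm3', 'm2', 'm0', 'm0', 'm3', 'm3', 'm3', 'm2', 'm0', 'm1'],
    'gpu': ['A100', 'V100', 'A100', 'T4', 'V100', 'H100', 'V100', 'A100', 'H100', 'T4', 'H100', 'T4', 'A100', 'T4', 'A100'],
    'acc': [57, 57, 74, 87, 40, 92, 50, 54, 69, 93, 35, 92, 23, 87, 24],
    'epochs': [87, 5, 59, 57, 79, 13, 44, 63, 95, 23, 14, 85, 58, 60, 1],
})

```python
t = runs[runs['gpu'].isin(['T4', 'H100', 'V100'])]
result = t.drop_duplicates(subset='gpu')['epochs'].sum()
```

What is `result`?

filter rows where gpu in ['T4', 'H100', 'V100']:
   model   gpu  acc  epochs
1     m1  V100   57       5
3     m1    T4   87      57
4     m2  V100   40      79
5     m3  H100   92      13
6     m2  V100   50      44
8     m0  H100   69      95
9     m3    T4   93      23
10    m3  H100   35      14
11    m3    T4   92      85
13    m0    T4   87      60
drop duplicate gpu (keep=first):
  model   gpu  acc  epochs
1    m1  V100   57       5
3    m1    T4   87      57
5    m3  H100   92      13
The sum of column 'epochs' is 75.

75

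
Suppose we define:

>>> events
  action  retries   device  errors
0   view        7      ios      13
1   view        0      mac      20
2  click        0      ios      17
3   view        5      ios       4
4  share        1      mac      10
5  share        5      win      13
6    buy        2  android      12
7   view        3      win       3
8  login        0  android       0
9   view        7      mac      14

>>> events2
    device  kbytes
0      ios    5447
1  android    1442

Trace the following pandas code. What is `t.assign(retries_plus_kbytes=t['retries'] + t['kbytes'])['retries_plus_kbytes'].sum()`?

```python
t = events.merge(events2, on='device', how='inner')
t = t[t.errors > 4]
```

merge on 'device' (how='inner') → 5 rows:
  action  retries   device  errors  kbytes
0   view        7      ios      13    5447
1  click        0      ios      17    5447
2   view        5      ios       4    5447
3    buy        2  android      12    1442
4  login        0  android       0    1442
filter rows where errors > 4:
  action  retries   device  errors  kbytes
0   view        7      ios      13    5447
1  click        0      ios      17    5447
3    buy        2  android      12    1442
add column retries_plus_kbytes = t['retries'] + t['kbytes']:
  action  retries   device  errors  kbytes  retries_plus_kbytes
0   view        7      ios      13    5447                 5454
1  click        0      ios      17    5447                 5447
3    buy        2  android      12    1442                 1444
So sum() = 12345.

12345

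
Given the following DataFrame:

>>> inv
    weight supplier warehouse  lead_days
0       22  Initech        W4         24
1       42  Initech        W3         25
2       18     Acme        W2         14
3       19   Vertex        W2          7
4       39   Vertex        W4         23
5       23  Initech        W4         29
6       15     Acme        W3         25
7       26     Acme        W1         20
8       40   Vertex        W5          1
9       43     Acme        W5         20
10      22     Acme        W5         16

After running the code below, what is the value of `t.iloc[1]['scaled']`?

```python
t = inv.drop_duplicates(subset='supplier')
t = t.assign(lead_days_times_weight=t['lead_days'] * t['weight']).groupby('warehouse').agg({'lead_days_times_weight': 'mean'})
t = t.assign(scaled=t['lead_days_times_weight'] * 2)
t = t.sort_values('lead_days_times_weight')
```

1056.0

drop duplicate supplier (keep=first):
   weight supplier warehouse  lead_days
0      22  Initech        W4         24
2      18     Acme        W2         14
3      19   Vertex        W2          7
add column lead_days_times_weight = t['lead_days'] * t['weight']:
   weight supplier warehouse  lead_days  lead_days_times_weight
0      22  Initech        W4         24                     528
2      18     Acme        W2         14                     252
3      19   Vertex        W2          7                     133
group by warehouse, mean of lead_days_times_weight:
           lead_days_times_weight
warehouse                        
W2                          192.5
W4                          528.0
add column scaled = t['lead_days_times_weight'] * 2:
           lead_days_times_weight  scaled
warehouse                                
W2                          192.5   385.0
W4                          528.0  1056.0
sort by lead_days_times_weight:
           lead_days_times_weight  scaled
warehouse                                
W2                          192.5   385.0
W4                          528.0  1056.0
Taking the value at position 1, column 'scaled' gives 1056.0.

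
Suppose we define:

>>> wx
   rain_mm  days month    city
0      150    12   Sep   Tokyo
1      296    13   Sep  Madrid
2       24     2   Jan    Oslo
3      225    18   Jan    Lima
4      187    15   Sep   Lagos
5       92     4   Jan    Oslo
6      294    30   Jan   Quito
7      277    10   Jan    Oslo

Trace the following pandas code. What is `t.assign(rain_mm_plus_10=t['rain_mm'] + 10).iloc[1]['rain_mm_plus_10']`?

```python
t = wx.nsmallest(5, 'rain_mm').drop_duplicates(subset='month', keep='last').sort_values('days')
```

take 5 rows with smallest rain_mm:
   rain_mm  days month   city
2       24     2   Jan   Oslo
5       92     4   Jan   Oslo
0      150    12   Sep  Tokyo
4      187    15   Sep  Lagos
3      225    18   Jan   Lima
drop duplicate month (keep=last):
   rain_mm  days month   city
4      187    15   Sep  Lagos
3      225    18   Jan   Lima
sort by days:
   rain_mm  days month   city
4      187    15   Sep  Lagos
3      225    18   Jan   Lima
add column rain_mm_plus_10 = t['rain_mm'] + 10:
   rain_mm  days month   city  rain_mm_plus_10
4      187    15   Sep  Lagos              197
3      225    18   Jan   Lima              235
Then the value at position 1, column 'rain_mm_plus_10': 235

235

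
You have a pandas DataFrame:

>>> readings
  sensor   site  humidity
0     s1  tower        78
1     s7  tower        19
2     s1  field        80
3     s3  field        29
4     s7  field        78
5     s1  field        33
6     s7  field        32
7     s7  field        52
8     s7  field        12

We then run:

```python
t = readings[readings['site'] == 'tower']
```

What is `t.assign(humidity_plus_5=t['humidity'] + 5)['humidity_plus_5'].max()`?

83

filter rows where site == 'tower':
  sensor   site  humidity
0     s1  tower        78
1     s7  tower        19
add column humidity_plus_5 = t['humidity'] + 5:
  sensor   site  humidity  humidity_plus_5
0     s1  tower        78               83
1     s7  tower        19               24
Finally, max of column 'humidity_plus_5' = 83.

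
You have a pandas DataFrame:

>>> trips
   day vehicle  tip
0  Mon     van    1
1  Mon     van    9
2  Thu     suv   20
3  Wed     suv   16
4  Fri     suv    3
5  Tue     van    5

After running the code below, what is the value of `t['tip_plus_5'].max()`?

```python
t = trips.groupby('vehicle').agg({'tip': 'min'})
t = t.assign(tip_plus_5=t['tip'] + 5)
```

8

group by vehicle, min of tip:
         tip
vehicle     
suv        3
van        1
add column tip_plus_5 = t['tip'] + 5:
         tip  tip_plus_5
vehicle                 
suv        3           8
van        1           6
Finally, max of column 'tip_plus_5' = 8.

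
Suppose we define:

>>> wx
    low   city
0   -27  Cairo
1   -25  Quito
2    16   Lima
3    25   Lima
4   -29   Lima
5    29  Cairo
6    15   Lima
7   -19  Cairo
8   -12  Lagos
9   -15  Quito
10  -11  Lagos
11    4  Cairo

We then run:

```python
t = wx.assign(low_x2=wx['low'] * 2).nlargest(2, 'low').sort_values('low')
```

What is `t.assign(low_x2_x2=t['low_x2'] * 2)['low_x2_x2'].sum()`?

216

add column low_x2 = wx['low'] * 2:
    low   city  low_x2
0   -27  Cairo     -54
1   -25  Quito     -50
2    16   Lima      32
3    25   Lima      50
4   -29   Lima     -58
5    29  Cairo      58
6    15   Lima      30
7   -19  Cairo     -38
8   -12  Lagos     -24
9   -15  Quito     -30
10  -11  Lagos     -22
11    4  Cairo       8
take 2 rows with largest low:
   low   city  low_x2
5   29  Cairo      58
3   25   Lima      50
sort by low:
   low   city  low_x2
3   25   Lima      50
5   29  Cairo      58
add column low_x2_x2 = t['low_x2'] * 2:
   low   city  low_x2  low_x2_x2
3   25   Lima      50        100
5   29  Cairo      58        116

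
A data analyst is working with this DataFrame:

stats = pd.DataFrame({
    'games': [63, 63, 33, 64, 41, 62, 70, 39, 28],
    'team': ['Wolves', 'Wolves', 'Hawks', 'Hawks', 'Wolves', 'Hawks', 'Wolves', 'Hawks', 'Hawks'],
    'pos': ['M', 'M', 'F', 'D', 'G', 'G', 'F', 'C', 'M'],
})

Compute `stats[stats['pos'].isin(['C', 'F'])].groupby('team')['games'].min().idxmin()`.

Hawks

filter rows where pos in ['C', 'F']:
   games    team pos
2     33   Hawks   F
6     70  Wolves   F
7     39   Hawks   C
group by team, min of games:
team
Hawks     33
Wolves    70
Name: games, dtype: int64
Hence Hawks.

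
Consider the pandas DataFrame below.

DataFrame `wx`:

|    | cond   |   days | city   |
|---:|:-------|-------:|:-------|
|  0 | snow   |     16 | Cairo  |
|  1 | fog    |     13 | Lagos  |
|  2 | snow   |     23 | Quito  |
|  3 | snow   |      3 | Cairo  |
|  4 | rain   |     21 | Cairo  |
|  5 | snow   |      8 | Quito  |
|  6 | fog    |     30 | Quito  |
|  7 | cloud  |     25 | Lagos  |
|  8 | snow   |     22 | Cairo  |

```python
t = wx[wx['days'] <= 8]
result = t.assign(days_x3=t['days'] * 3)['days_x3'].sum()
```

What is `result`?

filter rows where days <= 8:
   cond  days   city
3  snow     3  Cairo
5  snow     8  Quito
add column days_x3 = t['days'] * 3:
   cond  days   city  days_x3
3  snow     3  Cairo        9
5  snow     8  Quito       24
Hence 33.

33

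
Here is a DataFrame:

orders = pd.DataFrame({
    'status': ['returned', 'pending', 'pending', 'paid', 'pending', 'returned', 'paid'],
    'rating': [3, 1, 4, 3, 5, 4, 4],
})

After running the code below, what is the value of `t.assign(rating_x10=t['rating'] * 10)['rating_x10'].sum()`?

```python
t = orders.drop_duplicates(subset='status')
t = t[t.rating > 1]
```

drop duplicate status (keep=first):
     status  rating
0  returned       3
1   pending       1
3      paid       3
filter rows where rating > 1:
     status  rating
0  returned       3
3      paid       3
add column rating_x10 = t['rating'] * 10:
     status  rating  rating_x10
0  returned       3          30
3      paid       3          30
sum of column 'rating_x10' → 60

60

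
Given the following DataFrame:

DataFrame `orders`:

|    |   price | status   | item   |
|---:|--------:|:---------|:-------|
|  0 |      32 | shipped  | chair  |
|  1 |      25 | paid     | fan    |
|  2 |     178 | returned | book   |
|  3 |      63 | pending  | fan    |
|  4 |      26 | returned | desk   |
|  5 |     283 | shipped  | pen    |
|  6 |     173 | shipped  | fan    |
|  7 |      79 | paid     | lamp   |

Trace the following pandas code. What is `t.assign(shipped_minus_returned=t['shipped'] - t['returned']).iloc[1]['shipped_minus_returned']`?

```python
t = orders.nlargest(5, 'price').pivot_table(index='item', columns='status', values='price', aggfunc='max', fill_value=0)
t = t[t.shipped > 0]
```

283

take 5 rows with largest price:
   price    status  item
5    283   shipped   pen
2    178  returned  book
6    173   shipped   fan
7     79      paid  lamp
3     63   pending   fan
pivot: rows=item, cols=status, max(price):
status  paid  pending  returned  shipped
item                                    
book       0        0       178        0
fan        0       63         0      173
lamp      79        0         0        0
pen        0        0         0      283
filter rows where shipped > 0:
status  paid  pending  returned  shipped
item                                    
fan        0       63         0      173
pen        0        0         0      283
add column shipped_minus_returned = t['shipped'] - t['returned']:
status  paid  pending  returned  shipped  shipped_minus_returned
item                                                            
fan        0       63         0      173                     173
pen        0        0         0      283                     283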